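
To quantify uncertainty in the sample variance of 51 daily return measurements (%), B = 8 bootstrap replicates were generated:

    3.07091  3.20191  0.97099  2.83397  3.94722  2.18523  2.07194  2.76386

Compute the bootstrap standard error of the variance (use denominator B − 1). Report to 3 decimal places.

Bootstrap SE is the standard deviation of the 8 replicate variances.
Mean of replicates: (3.07091 + 3.20191 + 0.97099 + 2.83397 + 3.94722 + 2.18523 + 2.07194 + 2.76386) / 8 = 21.046030 / 8 = 2.630754
Sum of squared deviations: (+0.440156)² + (+0.571156)² + (−1.659764)² + (+0.203216)² + (+1.316466)² + (−0.445524)² + (−0.558814)² + (+0.133106)² = 5.577634
Variance = 5.577634 / 7 = 0.796805
SE* = √0.796805

SE* = 0.893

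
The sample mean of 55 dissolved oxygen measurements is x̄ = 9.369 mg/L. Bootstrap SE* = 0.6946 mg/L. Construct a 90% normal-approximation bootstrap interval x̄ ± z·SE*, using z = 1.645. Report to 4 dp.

(8.2264, 10.5116)

Margin = 1.645 × 0.6946 = 1.14262
Interval: 9.369 ± 1.14262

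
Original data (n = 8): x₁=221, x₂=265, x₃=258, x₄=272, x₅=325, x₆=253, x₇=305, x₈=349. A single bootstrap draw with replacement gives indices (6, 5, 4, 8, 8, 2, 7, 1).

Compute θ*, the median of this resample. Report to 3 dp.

Resample values: 253, 325, 272, 349, 349, 265, 305, 221.
Sorted: 221, 253, 265, 272, 305, 325, 349, 349
Median = average of the two middle values = 288.500

θ* = 288.500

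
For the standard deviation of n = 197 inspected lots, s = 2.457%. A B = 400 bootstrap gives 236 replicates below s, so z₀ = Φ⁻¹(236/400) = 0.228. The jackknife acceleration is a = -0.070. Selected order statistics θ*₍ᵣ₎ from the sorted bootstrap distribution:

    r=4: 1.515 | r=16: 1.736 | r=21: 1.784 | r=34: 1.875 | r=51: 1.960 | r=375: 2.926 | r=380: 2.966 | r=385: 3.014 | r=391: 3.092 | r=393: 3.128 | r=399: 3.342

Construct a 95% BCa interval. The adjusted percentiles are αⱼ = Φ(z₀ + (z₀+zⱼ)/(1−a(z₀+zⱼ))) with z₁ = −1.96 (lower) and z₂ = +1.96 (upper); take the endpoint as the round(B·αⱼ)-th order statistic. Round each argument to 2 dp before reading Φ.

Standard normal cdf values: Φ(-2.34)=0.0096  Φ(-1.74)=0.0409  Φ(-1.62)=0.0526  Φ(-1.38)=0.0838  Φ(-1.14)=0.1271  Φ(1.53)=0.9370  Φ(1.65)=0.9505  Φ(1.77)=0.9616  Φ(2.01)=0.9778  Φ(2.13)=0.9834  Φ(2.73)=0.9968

Lower: z₀ + z₁ = 0.228 + (-1.960) = -1.732; 1 − a(z₀+z₁) = 1 − (-0.070)(-1.732) = 0.8788; argument = 0.228 + (-1.732)/0.8788 = -1.7430 → -1.74.
α₁ = Φ(-1.74) = 0.0409; rank = round(400 × 0.0409) = 16; θ*₍16₎ = 1.736.
Upper: z₀ + z₂ = 2.188; 1 − a(z₀+z₂) = 1.1532; argument = 2.1254 → 2.13; α₂ = 0.9834; rank = 393; θ*₍393₎ = 3.128.

(1.736, 3.128)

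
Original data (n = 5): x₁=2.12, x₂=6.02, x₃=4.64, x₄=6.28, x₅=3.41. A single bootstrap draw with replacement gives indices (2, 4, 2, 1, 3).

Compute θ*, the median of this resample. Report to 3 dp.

θ* = 6.020

Resample values: 6.02, 6.28, 6.02, 2.12, 4.64.
Sorted: 2.12, 4.64, 6.02, 6.02, 6.28
Median = middle value = 6.020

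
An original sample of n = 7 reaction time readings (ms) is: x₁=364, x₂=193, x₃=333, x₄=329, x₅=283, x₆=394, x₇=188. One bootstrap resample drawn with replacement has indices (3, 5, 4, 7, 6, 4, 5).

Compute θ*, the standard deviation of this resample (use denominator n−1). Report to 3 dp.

θ* = 63.916

Resample values: 333, 283, 329, 188, 394, 329, 283.
Mean = 305.5714; sum of squared deviations = 24511.7143
s² = 24511.7143 / 6 = 4085.2857
s = √4085.2857 = 63.916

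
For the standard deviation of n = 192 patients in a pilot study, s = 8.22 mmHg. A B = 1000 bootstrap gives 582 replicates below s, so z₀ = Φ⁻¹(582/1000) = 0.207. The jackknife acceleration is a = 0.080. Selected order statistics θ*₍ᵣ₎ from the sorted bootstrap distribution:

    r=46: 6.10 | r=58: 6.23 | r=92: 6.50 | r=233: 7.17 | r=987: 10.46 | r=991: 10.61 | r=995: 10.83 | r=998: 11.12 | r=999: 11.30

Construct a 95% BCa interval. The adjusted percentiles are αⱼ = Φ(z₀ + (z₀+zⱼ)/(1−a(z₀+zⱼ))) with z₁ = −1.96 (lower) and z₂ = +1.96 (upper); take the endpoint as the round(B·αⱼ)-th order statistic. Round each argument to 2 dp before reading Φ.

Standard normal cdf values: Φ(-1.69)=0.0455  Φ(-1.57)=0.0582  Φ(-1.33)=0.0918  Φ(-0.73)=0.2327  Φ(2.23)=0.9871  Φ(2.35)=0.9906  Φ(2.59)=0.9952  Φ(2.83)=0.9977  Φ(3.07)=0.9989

(6.50, 11.12)

Lower: z₀ + z₁ = 0.207 + (-1.960) = -1.753; 1 − a(z₀+z₁) = 1 − (0.080)(-1.753) = 1.1402; argument = 0.207 + (-1.753)/1.1402 = -1.3304 → -1.33.
α₁ = Φ(-1.33) = 0.0918; rank = round(1000 × 0.0918) = 92; θ*₍92₎ = 6.50.
Upper: z₀ + z₂ = 2.167; 1 − a(z₀+z₂) = 0.8266; argument = 2.8285 → 2.83; α₂ = 0.9977; rank = 998; θ*₍998₎ = 11.12.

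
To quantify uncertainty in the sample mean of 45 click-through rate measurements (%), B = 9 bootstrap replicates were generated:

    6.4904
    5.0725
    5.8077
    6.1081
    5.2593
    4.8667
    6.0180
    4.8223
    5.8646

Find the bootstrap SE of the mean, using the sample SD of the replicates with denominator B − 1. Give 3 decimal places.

SE* = 0.599

Bootstrap SE is the standard deviation of the 9 replicate means.
Mean of replicates: (6.4904 + 5.0725 + 5.8077 + 6.1081 + 5.2593 + 4.8667 + 6.0180 + 4.8223 + 5.8646) / 9 = 50.30960 / 9 = 5.58996
Sum of squared deviations: (+0.90044)² + (−0.51746)² + (+0.21774)² + (+0.51814)² + (−0.33066)² + (−0.72326)² + (+0.42804)² + (−0.76766)² + (+0.27464)² = 2.87483
Variance = 2.87483 / 8 = 0.35935
SE* = √0.35935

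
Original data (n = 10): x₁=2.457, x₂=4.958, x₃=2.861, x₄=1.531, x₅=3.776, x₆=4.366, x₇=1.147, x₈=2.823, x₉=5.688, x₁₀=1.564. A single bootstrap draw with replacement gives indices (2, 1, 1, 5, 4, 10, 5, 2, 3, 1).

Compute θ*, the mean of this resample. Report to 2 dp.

Resample values: 4.958, 2.457, 2.457, 3.776, 1.531, 1.564, 3.776, 4.958, 2.861, 2.457.
Mean = (4.958 + 2.457 + 2.457 + 3.776 + 1.531 + 1.564 + 3.776 + 4.958 + 2.861 + 2.457) / 10 = 30.7950 / 10 = 3.08

θ* = 3.08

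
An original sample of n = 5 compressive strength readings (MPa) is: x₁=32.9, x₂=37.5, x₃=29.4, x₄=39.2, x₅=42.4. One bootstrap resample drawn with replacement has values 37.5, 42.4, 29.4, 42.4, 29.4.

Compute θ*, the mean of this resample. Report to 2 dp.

θ* = 36.22

Mean = (37.5 + 42.4 + 29.4 + 42.4 + 29.4) / 5 = 181.10 / 5 = 36.22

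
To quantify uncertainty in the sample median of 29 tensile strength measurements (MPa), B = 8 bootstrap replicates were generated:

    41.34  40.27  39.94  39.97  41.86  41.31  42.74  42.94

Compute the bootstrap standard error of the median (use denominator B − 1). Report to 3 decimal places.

Bootstrap SE is the standard deviation of the 8 replicate medians.
Mean of replicates: (41.34 + 40.27 + 39.94 + 39.97 + 41.86 + 41.31 + 42.74 + 42.94) / 8 = 330.3700 / 8 = 41.2963
Sum of squared deviations: (+0.0438)² + (−1.0262)² + (−1.3563)² + (−1.3263)² + (+0.5637)² + (+0.0138)² + (+1.4438)² + (+1.6437)² = 9.7578
Variance = 9.7578 / 7 = 1.3940
SE* = √1.3940

SE* = 1.181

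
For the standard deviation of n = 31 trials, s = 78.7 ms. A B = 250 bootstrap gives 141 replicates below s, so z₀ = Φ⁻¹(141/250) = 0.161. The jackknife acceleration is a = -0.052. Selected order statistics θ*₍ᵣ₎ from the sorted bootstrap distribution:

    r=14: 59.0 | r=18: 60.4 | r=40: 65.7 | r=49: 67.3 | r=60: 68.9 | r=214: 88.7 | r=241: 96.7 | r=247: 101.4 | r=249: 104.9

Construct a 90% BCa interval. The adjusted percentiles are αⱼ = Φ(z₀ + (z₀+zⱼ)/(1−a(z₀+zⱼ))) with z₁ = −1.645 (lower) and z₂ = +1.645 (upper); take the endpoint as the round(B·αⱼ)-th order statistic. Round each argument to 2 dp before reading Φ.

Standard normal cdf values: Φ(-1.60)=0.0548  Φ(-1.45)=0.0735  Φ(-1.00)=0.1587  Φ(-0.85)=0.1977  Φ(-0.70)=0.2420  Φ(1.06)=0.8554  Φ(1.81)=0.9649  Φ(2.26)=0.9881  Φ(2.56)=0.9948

(60.4, 96.7)

Lower: z₀ + z₁ = 0.161 + (-1.645) = -1.484; 1 − a(z₀+z₁) = 1 − (-0.052)(-1.484) = 0.9228; argument = 0.161 + (-1.484)/0.9228 = -1.4471 → -1.45.
α₁ = Φ(-1.45) = 0.0735; rank = round(250 × 0.0735) = 18; θ*₍18₎ = 60.4.
Upper: z₀ + z₂ = 1.806; 1 − a(z₀+z₂) = 1.0939; argument = 1.8120 → 1.81; α₂ = 0.9649; rank = 241; θ*₍241₎ = 96.7.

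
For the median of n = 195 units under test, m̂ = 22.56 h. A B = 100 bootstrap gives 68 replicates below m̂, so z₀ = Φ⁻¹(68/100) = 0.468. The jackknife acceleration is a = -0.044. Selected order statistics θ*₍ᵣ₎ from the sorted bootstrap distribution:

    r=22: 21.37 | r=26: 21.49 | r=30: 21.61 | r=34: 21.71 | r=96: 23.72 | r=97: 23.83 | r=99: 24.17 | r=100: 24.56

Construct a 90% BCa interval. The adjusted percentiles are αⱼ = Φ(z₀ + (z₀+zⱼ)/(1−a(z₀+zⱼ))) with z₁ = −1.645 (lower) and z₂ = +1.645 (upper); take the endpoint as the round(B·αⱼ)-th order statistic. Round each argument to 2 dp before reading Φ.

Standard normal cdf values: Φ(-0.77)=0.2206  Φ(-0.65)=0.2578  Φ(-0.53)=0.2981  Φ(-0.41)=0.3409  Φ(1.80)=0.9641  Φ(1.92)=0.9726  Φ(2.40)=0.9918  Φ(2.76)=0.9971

(21.37, 24.17)

Lower: z₀ + z₁ = 0.468 + (-1.645) = -1.177; 1 − a(z₀+z₁) = 1 − (-0.044)(-1.177) = 0.9482; argument = 0.468 + (-1.177)/0.9482 = -0.7733 → -0.77.
α₁ = Φ(-0.77) = 0.2206; rank = round(100 × 0.2206) = 22; θ*₍22₎ = 21.37.
Upper: z₀ + z₂ = 2.113; 1 − a(z₀+z₂) = 1.0930; argument = 2.4013 → 2.40; α₂ = 0.9918; rank = 99; θ*₍99₎ = 24.17.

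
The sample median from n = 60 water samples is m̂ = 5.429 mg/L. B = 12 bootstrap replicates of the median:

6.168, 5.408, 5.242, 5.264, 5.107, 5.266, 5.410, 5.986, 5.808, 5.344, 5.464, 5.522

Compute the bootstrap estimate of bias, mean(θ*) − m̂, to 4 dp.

bias = +0.0701

mean(θ*) = (6.168 + 5.408 + 5.242 + 5.264 + 5.107 + 5.266 + 5.410 + 5.986 + 5.808 + 5.344 + 5.464 + 5.522) / 12 = 5.49908
bias = 5.49908 − 5.429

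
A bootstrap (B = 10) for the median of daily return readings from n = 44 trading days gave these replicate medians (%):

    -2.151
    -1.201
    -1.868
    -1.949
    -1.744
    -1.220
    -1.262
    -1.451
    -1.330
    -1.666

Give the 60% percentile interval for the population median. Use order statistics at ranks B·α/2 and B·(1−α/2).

(-1.949, -1.262)

Sorted replicates: -2.151, -1.949, -1.868, -1.744, -1.666, -1.451, -1.330, -1.262, -1.220, -1.201
α = 0.40; lower rank = 10 × 0.200 = 2; upper rank = 10 × 0.800 = 8.
The 2nd smallest replicate is -1.949; the 8th is -1.262.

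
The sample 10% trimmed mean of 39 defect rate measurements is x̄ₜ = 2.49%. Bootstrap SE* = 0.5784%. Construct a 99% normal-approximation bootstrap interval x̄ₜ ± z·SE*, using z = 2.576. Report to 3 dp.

Margin = 2.576 × 0.5784 = 1.4900
Interval: 2.49 ± 1.4900

(1.000, 3.980)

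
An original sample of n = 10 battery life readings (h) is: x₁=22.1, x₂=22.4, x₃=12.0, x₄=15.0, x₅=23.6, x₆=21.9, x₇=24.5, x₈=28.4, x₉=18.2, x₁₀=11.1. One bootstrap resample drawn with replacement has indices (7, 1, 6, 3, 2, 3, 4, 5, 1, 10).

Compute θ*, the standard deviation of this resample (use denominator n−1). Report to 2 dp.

θ* = 5.44

Resample values: 24.5, 22.1, 21.9, 12.0, 22.4, 12.0, 15.0, 23.6, 22.1, 11.1.
Mean = 18.6700; sum of squared deviations = 265.9210
s² = 265.9210 / 9 = 29.5468
s = √29.5468 = 5.44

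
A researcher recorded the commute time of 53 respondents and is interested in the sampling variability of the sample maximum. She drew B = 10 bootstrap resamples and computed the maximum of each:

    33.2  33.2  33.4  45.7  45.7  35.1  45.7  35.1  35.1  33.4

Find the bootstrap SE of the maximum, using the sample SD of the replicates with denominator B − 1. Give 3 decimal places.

SE* = 5.672

Bootstrap SE is the standard deviation of the 10 replicate maximums.
Mean of replicates: (33.2 + 33.2 + 33.4 + 45.7 + 45.7 + 35.1 + 45.7 + 35.1 + 35.1 + 33.4) / 10 = 375.6000 / 10 = 37.5600
Sum of squared deviations: (−4.3600)² + (−4.3600)² + (−4.1600)² + (+8.1400)² + (+8.1400)² + (−2.4600)² + (+8.1400)² + (−2.4600)² + (−2.4600)² + (−4.1600)² = 289.5640
Variance = 289.5640 / 9 = 32.1738
SE* = √32.1738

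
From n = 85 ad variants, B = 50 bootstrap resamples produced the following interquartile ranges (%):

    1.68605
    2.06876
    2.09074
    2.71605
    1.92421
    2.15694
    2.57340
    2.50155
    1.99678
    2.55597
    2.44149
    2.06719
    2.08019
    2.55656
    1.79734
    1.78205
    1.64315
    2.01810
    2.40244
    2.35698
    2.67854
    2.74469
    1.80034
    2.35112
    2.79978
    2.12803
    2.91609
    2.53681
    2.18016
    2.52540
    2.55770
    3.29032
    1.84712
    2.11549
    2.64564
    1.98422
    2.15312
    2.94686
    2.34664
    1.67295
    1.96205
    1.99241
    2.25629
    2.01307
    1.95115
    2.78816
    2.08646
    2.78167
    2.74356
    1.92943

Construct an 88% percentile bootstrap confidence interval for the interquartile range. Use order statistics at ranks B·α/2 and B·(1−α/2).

(1.68605, 2.79978)

Sorted replicates: 1.64315, 1.67295, 1.68605, 1.78205, 1.79734, 1.80034, 1.84712, 1.92421, 1.92943, 1.95115, 1.96205, 1.98422, 1.99241, 1.99678, 2.01307, 2.01810, 2.06719, 2.06876, 2.08019, 2.08646, 2.09074, 2.11549, 2.12803, 2.15312, 2.15694, 2.18016, 2.25629, 2.34664, 2.35112, 2.35698, 2.40244, 2.44149, 2.50155, 2.52540, 2.53681, 2.55597, 2.55656, 2.55770, 2.57340, 2.64564, 2.67854, 2.71605, 2.74356, 2.74469, 2.78167, 2.78816, 2.79978, 2.91609, 2.94686, 3.29032
α = 0.12; lower rank = 50 × 0.060 = 3; upper rank = 50 × 0.940 = 47.
The 3rd smallest replicate is 1.68605; the 47th is 2.79978.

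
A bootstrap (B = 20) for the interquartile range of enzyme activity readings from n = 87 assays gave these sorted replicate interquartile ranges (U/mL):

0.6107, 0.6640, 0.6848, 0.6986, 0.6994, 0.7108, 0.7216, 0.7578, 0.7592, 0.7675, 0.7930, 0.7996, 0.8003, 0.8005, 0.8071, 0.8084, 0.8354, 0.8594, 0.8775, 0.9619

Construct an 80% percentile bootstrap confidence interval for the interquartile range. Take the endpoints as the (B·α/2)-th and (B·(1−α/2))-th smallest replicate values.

α = 0.20; lower rank = 20 × 0.100 = 2; upper rank = 20 × 0.900 = 18.
The 2nd smallest replicate is 0.6640; the 18th is 0.8594.

(0.6640, 0.8594)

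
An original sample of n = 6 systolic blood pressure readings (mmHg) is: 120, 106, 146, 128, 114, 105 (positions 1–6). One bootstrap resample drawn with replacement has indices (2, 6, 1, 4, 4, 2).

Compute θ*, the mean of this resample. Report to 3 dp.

θ* = 115.500

Resample values: 106, 105, 120, 128, 128, 106.
Mean = (106 + 105 + 120 + 128 + 128 + 106) / 6 = 693.0 / 6 = 115.500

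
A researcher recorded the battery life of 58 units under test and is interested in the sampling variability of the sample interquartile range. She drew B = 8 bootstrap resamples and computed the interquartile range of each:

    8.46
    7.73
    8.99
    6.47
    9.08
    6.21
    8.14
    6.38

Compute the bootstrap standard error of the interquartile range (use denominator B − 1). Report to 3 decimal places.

Bootstrap SE is the standard deviation of the 8 replicate interquartile ranges.
Mean of replicates: (8.46 + 7.73 + 8.99 + 6.47 + 9.08 + 6.21 + 8.14 + 6.38) / 8 = 61.4600 / 8 = 7.6825
Sum of squared deviations: (+0.7775)² + (+0.0475)² + (+1.3075)² + (−1.2125)² + (+1.3975)² + (−1.4725)² + (+0.4575)² + (−1.3025)² = 9.8136
Variance = 9.8136 / 7 = 1.4019
SE* = √1.4019

SE* = 1.184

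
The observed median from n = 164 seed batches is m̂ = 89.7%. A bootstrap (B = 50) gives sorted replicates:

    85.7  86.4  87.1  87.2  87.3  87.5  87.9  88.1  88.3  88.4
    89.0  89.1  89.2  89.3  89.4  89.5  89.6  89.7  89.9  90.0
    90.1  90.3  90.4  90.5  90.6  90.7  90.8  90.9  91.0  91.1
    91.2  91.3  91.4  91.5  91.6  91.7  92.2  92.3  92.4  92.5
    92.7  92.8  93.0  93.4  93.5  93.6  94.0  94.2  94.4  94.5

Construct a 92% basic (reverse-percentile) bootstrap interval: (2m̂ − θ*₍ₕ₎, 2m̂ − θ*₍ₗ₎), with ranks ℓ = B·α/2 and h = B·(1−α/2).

(85.2, 93.0)

Percentile endpoints at ranks 2 and 48: θ*₍2₎ = 86.4, θ*₍48₎ = 94.2.
Basic interval reflects these around m̂:
  lower = 2 × 89.7 − 94.2 = 85.2
  upper = 2 × 89.7 − 86.4 = 93.0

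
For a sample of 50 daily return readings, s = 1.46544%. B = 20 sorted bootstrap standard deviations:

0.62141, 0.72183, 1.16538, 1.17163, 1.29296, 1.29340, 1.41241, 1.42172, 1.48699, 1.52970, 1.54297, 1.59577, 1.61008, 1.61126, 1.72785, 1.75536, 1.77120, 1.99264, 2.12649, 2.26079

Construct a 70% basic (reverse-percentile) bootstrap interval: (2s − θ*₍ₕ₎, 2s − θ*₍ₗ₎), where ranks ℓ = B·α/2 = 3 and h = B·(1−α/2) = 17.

(1.15968, 1.76550)

Percentile endpoints at ranks 3 and 17: θ*₍3₎ = 1.16538, θ*₍17₎ = 1.77120.
Basic interval reflects these around s:
  lower = 2 × 1.46544 − 1.77120 = 1.15968
  upper = 2 × 1.46544 − 1.16538 = 1.76550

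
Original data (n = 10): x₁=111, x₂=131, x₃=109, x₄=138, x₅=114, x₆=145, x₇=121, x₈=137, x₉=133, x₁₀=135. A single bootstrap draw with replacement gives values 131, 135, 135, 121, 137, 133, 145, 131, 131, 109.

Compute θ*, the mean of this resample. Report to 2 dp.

θ* = 130.80

Mean = (131 + 135 + 135 + 121 + 137 + 133 + 145 + 131 + 131 + 109) / 10 = 1308.0 / 10 = 130.80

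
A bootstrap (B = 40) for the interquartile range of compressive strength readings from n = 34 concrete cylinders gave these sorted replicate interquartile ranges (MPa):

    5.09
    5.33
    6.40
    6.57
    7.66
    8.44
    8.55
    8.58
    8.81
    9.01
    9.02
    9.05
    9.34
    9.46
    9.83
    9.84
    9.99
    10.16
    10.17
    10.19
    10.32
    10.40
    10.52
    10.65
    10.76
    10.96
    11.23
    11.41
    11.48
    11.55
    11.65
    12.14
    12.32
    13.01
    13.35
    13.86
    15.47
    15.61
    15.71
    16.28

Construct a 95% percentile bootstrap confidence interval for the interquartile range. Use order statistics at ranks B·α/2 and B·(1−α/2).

(5.09, 15.71)

α = 0.05; lower rank = 40 × 0.025 = 1; upper rank = 40 × 0.975 = 39.
The 1st smallest replicate is 5.09; the 39th is 15.71.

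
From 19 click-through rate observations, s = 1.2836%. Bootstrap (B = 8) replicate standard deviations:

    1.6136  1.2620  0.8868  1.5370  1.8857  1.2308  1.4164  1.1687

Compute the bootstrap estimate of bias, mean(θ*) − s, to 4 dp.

mean(θ*) = (1.6136 + 1.2620 + 0.8868 + 1.5370 + 1.8857 + 1.2308 + 1.4164 + 1.1687) / 8 = 1.37512
bias = 1.37512 − 1.2836

bias = +0.0915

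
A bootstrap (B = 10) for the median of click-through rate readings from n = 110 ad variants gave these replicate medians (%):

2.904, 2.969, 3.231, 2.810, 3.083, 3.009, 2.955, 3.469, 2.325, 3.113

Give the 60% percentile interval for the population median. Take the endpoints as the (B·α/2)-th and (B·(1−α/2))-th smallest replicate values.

(2.810, 3.113)

Sorted replicates: 2.325, 2.810, 2.904, 2.955, 2.969, 3.009, 3.083, 3.113, 3.231, 3.469
α = 0.40; lower rank = 10 × 0.200 = 2; upper rank = 10 × 0.800 = 8.
The 2nd smallest replicate is 2.810; the 8th is 3.113.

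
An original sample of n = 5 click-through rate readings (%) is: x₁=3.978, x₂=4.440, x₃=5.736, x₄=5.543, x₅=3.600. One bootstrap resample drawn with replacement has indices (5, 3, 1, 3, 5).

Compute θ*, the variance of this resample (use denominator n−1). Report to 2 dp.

θ* = 1.24

Resample values: 3.600, 5.736, 3.978, 5.736, 3.600.
Mean = 4.5300; sum of squared deviations = 4.9434
s² = 4.9434 / 4 = 1.2358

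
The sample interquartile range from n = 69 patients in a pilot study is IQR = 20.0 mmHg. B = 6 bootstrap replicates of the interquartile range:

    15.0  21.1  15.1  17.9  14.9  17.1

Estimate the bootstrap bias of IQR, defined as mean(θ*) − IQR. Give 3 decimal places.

mean(θ*) = (15.0 + 21.1 + 15.1 + 17.9 + 14.9 + 17.1) / 6 = 16.8500
bias = 16.8500 − 20.0

bias = −3.150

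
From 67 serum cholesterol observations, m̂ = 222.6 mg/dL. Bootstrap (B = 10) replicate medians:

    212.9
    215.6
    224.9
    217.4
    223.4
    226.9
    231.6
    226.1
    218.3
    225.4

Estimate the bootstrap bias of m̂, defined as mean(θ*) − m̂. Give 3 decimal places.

mean(θ*) = (212.9 + 215.6 + 224.9 + 217.4 + 223.4 + 226.9 + 231.6 + 226.1 + 218.3 + 225.4) / 10 = 222.2500
bias = 222.2500 − 222.6

bias = −0.350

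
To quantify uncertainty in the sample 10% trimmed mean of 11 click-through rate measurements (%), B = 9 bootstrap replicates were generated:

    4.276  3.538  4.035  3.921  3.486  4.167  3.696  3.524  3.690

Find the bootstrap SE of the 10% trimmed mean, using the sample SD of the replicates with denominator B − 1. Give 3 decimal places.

SE* = 0.295

Bootstrap SE is the standard deviation of the 9 replicate 10% trimmed means.
Mean of replicates: (4.276 + 3.538 + 4.035 + 3.921 + 3.486 + 4.167 + 3.696 + 3.524 + 3.690) / 9 = 34.3330 / 9 = 3.8148
Sum of squared deviations: (+0.4612)² + (−0.2768)² + (+0.2202)² + (+0.1062)² + (−0.3288)² + (+0.3522)² + (−0.1188)² + (−0.2908)² + (−0.1248)² = 0.6955
Variance = 0.6955 / 8 = 0.0869
SE* = √0.0869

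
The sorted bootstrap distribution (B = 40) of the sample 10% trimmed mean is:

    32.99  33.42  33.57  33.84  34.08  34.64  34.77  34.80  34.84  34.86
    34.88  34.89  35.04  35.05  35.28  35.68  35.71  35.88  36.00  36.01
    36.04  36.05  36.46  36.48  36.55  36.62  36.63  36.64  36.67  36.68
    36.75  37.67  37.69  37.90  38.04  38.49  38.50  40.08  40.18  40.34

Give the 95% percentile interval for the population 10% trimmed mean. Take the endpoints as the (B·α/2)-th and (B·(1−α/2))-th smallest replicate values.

α = 0.05; lower rank = 40 × 0.025 = 1; upper rank = 40 × 0.975 = 39.
The 1st smallest replicate is 32.99; the 39th is 40.18.

(32.99, 40.18)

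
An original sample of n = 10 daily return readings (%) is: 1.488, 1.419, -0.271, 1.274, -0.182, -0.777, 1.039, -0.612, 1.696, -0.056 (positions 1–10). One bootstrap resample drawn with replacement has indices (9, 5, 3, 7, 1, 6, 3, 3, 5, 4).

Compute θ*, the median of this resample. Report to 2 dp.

θ* = -0.18

Resample values: 1.696, -0.182, -0.271, 1.039, 1.488, -0.777, -0.271, -0.271, -0.182, 1.274.
Sorted: -0.777, -0.271, -0.271, -0.271, -0.182, -0.182, 1.039, 1.274, 1.488, 1.696
Median = average of the two middle values = -0.18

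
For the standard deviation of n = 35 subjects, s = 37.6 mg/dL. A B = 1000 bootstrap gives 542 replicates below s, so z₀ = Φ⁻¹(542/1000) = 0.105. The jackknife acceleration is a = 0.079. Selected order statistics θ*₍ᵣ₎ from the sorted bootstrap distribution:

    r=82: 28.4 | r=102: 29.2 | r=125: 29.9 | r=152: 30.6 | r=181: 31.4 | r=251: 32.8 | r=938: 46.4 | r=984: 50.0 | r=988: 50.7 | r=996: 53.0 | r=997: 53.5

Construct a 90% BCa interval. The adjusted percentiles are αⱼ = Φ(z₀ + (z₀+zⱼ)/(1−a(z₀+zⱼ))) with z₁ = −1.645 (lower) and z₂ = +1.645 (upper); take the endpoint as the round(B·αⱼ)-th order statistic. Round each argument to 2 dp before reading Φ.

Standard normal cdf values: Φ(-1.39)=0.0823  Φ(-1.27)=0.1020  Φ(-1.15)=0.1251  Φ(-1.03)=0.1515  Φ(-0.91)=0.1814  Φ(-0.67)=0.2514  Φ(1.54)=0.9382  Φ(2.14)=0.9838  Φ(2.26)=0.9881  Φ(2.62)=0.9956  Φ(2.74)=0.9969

Lower: z₀ + z₁ = 0.105 + (-1.645) = -1.540; 1 − a(z₀+z₁) = 1 − (0.079)(-1.540) = 1.1217; argument = 0.105 + (-1.540)/1.1217 = -1.2680 → -1.27.
α₁ = Φ(-1.27) = 0.1020; rank = round(1000 × 0.1020) = 102; θ*₍102₎ = 29.2.
Upper: z₀ + z₂ = 1.750; 1 − a(z₀+z₂) = 0.8618; argument = 2.1358 → 2.14; α₂ = 0.9838; rank = 984; θ*₍984₎ = 50.0.

(29.2, 50.0)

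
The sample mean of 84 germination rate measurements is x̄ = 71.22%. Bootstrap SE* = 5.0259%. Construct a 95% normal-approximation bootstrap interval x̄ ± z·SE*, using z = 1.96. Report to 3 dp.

Margin = 1.96 × 5.0259 = 9.8508
Interval: 71.22 ± 9.8508

(61.369, 81.071)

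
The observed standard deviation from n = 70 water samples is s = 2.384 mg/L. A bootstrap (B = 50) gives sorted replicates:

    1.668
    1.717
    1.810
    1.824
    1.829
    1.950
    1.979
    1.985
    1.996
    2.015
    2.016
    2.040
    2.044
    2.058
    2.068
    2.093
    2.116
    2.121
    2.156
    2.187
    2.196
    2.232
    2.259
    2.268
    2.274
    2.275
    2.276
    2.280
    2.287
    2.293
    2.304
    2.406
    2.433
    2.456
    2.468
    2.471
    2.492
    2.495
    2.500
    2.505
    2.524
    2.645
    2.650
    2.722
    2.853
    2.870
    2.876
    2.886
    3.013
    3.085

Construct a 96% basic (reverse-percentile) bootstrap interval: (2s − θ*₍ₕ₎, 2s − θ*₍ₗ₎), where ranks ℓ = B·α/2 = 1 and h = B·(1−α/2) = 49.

Percentile endpoints at ranks 1 and 49: θ*₍1₎ = 1.668, θ*₍49₎ = 3.013.
Basic interval reflects these around s:
  lower = 2 × 2.384 − 3.013 = 1.755
  upper = 2 × 2.384 − 1.668 = 3.100

(1.755, 3.100)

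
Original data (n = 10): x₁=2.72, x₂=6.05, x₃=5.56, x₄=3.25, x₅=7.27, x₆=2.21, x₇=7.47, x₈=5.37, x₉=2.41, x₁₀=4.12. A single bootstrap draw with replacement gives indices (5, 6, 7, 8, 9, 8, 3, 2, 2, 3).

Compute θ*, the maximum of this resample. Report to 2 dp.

Resample values: 7.27, 2.21, 7.47, 5.37, 2.41, 5.37, 5.56, 6.05, 6.05, 5.56.
Maximum = 7.47

θ* = 7.47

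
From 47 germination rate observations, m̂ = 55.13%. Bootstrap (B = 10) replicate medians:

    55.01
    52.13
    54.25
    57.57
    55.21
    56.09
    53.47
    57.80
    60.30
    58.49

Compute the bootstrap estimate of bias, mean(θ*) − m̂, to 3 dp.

bias = +0.902

mean(θ*) = (55.01 + 52.13 + 54.25 + 57.57 + 55.21 + 56.09 + 53.47 + 57.80 + 60.30 + 58.49) / 10 = 56.0320
bias = 56.0320 − 55.13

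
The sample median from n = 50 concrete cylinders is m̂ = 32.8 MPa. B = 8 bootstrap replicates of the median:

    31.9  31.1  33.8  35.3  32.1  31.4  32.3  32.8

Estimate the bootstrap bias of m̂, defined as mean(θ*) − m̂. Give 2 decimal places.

bias = −0.21

mean(θ*) = (31.9 + 31.1 + 33.8 + 35.3 + 32.1 + 31.4 + 32.3 + 32.8) / 8 = 32.587
bias = 32.587 − 32.8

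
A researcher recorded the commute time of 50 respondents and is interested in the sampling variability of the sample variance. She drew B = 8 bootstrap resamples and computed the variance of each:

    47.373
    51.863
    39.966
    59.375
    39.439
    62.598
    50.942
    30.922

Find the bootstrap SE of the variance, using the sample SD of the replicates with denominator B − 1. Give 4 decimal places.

SE* = 10.6615

Bootstrap SE is the standard deviation of the 8 replicate variances.
Mean of replicates: (47.373 + 51.863 + 39.966 + 59.375 + 39.439 + 62.598 + 50.942 + 30.922) / 8 = 382.47800 / 8 = 47.80975
Sum of squared deviations: (−0.43675)² + (+4.05325)² + (−7.84375)² + (+11.56525)² + (−8.37075)² + (+14.78825)² + (+3.13225)² + (−16.88775)² = 795.66789
Variance = 795.66789 / 7 = 113.66684
SE* = √113.66684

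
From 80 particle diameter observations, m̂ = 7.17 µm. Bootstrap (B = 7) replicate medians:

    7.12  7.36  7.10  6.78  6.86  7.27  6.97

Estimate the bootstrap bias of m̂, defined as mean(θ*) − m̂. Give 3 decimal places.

bias = −0.104

mean(θ*) = (7.12 + 7.36 + 7.10 + 6.78 + 6.86 + 7.27 + 6.97) / 7 = 7.0657
bias = 7.0657 − 7.17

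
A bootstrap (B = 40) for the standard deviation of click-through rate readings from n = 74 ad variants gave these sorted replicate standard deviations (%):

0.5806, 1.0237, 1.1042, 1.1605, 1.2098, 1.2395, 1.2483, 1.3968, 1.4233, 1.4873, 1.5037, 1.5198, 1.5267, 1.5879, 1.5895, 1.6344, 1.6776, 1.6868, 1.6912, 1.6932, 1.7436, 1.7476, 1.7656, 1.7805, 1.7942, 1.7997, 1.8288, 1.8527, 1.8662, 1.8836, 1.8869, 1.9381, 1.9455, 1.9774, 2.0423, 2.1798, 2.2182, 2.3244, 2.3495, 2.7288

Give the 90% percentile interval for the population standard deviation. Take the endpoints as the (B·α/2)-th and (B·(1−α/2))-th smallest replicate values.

α = 0.10; lower rank = 40 × 0.050 = 2; upper rank = 40 × 0.950 = 38.
The 2nd smallest replicate is 1.0237; the 38th is 2.3244.

(1.0237, 2.3244)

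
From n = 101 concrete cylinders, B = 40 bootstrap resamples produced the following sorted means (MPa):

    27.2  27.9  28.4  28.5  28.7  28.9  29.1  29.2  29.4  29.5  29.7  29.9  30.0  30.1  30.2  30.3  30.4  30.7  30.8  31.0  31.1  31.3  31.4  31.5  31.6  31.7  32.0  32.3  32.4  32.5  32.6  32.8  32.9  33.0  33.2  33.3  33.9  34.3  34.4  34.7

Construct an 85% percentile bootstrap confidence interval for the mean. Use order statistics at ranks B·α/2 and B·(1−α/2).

α = 0.15; lower rank = 40 × 0.075 = 3; upper rank = 40 × 0.925 = 37.
The 3rd smallest replicate is 28.4; the 37th is 33.9.

(28.4, 33.9)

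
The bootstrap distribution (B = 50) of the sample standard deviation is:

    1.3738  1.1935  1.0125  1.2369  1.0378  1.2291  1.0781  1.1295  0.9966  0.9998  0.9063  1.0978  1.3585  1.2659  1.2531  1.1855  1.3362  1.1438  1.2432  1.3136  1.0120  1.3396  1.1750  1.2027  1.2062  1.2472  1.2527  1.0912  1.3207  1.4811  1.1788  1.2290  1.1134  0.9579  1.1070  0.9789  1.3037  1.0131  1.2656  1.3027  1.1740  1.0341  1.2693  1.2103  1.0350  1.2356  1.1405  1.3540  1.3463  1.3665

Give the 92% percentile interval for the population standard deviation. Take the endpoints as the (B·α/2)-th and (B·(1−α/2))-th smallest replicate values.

Sorted replicates: 0.9063, 0.9579, 0.9789, 0.9966, 0.9998, 1.0120, 1.0125, 1.0131, 1.0341, 1.0350, 1.0378, 1.0781, 1.0912, 1.0978, 1.1070, 1.1134, 1.1295, 1.1405, 1.1438, 1.1740, 1.1750, 1.1788, 1.1855, 1.1935, 1.2027, 1.2062, 1.2103, 1.2290, 1.2291, 1.2356, 1.2369, 1.2432, 1.2472, 1.2527, 1.2531, 1.2656, 1.2659, 1.2693, 1.3027, 1.3037, 1.3136, 1.3207, 1.3362, 1.3396, 1.3463, 1.3540, 1.3585, 1.3665, 1.3738, 1.4811
α = 0.08; lower rank = 50 × 0.040 = 2; upper rank = 50 × 0.960 = 48.
The 2nd smallest replicate is 0.9579; the 48th is 1.3665.

(0.9579, 1.3665)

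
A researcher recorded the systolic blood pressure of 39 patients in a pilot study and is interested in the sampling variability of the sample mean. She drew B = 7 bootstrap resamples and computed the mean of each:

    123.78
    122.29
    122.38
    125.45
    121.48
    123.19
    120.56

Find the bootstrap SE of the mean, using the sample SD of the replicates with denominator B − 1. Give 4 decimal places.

SE* = 1.5969

Bootstrap SE is the standard deviation of the 7 replicate means.
Mean of replicates: (123.78 + 122.29 + 122.38 + 125.45 + 121.48 + 123.19 + 120.56) / 7 = 859.13000 / 7 = 122.73286
Sum of squared deviations: (+1.04714)² + (−0.44286)² + (−0.35286)² + (+2.71714)² + (−1.25286)² + (+0.45714)² + (−2.17286)² = 15.29994
Variance = 15.29994 / 6 = 2.54999
SE* = √2.54999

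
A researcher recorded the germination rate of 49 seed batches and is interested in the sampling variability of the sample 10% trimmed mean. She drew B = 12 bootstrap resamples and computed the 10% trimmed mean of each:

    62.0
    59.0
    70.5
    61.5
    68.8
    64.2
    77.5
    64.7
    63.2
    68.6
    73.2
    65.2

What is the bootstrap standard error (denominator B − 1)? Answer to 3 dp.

Bootstrap SE is the standard deviation of the 12 replicate 10% trimmed means.
Mean of replicates: (62.0 + 59.0 + 70.5 + 61.5 + 68.8 + 64.2 + 77.5 + 64.7 + 63.2 + 68.6 + 73.2 + 65.2) / 12 = 798.4000 / 12 = 66.5333
Sum of squared deviations: (−4.5333)² + (−7.5333)² + (+3.9667)² + (−5.0333)² + (+2.2667)² + (−2.3333)² + (+10.9667)² + (−1.8333)² + (−3.3333)² + (+2.0667)² + (+6.6667)² + (−1.3333)² = 314.1867
Variance = 314.1867 / 11 = 28.5624
SE* = √28.5624

SE* = 5.344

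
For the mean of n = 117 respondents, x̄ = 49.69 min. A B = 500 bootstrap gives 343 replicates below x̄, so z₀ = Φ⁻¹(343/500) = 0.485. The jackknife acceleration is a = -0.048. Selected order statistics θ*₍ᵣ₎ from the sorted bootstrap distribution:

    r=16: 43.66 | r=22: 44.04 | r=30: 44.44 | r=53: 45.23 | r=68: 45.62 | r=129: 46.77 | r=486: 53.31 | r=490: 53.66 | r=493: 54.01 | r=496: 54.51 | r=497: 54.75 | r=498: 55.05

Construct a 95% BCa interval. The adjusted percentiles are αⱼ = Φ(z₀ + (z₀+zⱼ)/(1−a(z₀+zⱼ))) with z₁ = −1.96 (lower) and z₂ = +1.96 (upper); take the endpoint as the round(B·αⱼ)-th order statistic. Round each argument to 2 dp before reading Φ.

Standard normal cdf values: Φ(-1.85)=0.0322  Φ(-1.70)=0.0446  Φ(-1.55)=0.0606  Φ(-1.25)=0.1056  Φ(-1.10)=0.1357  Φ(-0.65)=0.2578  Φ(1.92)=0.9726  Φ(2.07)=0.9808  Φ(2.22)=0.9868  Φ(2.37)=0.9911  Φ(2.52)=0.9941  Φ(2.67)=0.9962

(45.62, 55.05)

Lower: z₀ + z₁ = 0.485 + (-1.960) = -1.475; 1 − a(z₀+z₁) = 1 − (-0.048)(-1.475) = 0.9292; argument = 0.485 + (-1.475)/0.9292 = -1.1024 → -1.10.
α₁ = Φ(-1.10) = 0.1357; rank = round(500 × 0.1357) = 68; θ*₍68₎ = 45.62.
Upper: z₀ + z₂ = 2.445; 1 − a(z₀+z₂) = 1.1174; argument = 2.6732 → 2.67; α₂ = 0.9962; rank = 498; θ*₍498₎ = 55.05.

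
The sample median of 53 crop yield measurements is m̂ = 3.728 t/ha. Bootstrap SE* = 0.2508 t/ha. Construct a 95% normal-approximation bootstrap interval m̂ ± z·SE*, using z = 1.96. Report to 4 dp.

Margin = 1.96 × 0.2508 = 0.49157
Interval: 3.728 ± 0.49157

(3.2364, 4.2196)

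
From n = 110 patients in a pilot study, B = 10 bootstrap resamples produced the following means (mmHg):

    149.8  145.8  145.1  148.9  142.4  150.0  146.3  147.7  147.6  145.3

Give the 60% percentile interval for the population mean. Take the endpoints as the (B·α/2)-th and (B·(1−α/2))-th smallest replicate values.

(145.1, 148.9)

Sorted replicates: 142.4, 145.1, 145.3, 145.8, 146.3, 147.6, 147.7, 148.9, 149.8, 150.0
α = 0.40; lower rank = 10 × 0.200 = 2; upper rank = 10 × 0.800 = 8.
The 2nd smallest replicate is 145.1; the 8th is 148.9.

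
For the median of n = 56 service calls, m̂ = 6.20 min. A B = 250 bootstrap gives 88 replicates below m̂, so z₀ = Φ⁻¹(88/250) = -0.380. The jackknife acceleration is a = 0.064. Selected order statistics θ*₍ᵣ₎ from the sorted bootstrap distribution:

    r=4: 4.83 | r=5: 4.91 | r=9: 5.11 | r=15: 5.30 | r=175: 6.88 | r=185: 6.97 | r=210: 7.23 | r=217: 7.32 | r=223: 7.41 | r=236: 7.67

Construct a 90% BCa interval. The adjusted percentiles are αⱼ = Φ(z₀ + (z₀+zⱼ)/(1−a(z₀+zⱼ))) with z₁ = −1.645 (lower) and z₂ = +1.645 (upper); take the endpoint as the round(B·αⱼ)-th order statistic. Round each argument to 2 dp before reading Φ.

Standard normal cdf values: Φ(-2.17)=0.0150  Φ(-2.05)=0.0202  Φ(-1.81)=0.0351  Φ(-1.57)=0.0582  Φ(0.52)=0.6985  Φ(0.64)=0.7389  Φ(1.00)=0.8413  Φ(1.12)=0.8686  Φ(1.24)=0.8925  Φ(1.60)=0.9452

Lower: z₀ + z₁ = -0.380 + (-1.645) = -2.025; 1 − a(z₀+z₁) = 1 − (0.064)(-2.025) = 1.1296; argument = -0.380 + (-2.025)/1.1296 = -2.1727 → -2.17.
α₁ = Φ(-2.17) = 0.0150; rank = round(250 × 0.0150) = 4; θ*₍4₎ = 4.83.
Upper: z₀ + z₂ = 1.265; 1 − a(z₀+z₂) = 0.9190; argument = 0.9964 → 1.00; α₂ = 0.8413; rank = 210; θ*₍210₎ = 7.23.

(4.83, 7.23)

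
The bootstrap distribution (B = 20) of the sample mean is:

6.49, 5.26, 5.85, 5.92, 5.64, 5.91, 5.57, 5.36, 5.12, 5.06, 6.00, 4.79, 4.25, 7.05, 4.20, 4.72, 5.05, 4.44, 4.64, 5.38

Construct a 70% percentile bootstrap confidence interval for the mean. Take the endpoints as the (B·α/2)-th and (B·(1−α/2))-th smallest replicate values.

(4.44, 5.92)

Sorted replicates: 4.20, 4.25, 4.44, 4.64, 4.72, 4.79, 5.05, 5.06, 5.12, 5.26, 5.36, 5.38, 5.57, 5.64, 5.85, 5.91, 5.92, 6.00, 6.49, 7.05
α = 0.30; lower rank = 20 × 0.150 = 3; upper rank = 20 × 0.850 = 17.
The 3rd smallest replicate is 4.44; the 17th is 5.92.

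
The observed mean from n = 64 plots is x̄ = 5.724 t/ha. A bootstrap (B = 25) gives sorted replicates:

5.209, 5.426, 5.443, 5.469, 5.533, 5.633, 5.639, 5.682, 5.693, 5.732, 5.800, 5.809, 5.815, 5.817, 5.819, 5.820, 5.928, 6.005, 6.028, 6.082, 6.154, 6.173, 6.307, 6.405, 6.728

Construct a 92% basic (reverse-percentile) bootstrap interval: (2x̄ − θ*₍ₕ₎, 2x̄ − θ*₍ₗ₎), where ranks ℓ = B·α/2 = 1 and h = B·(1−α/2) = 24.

Percentile endpoints at ranks 1 and 24: θ*₍1₎ = 5.209, θ*₍24₎ = 6.405.
Basic interval reflects these around x̄:
  lower = 2 × 5.724 − 6.405 = 5.043
  upper = 2 × 5.724 − 5.209 = 6.239

(5.043, 6.239)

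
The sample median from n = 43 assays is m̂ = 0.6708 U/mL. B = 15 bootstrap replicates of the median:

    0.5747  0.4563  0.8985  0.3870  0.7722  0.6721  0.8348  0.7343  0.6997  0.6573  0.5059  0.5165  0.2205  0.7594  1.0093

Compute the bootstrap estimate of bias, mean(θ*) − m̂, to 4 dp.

bias = −0.0242

mean(θ*) = (0.5747 + 0.4563 + 0.8985 + 0.3870 + 0.7722 + 0.6721 + 0.8348 + 0.7343 + 0.6997 + 0.6573 + 0.5059 + 0.5165 + 0.2205 + 0.7594 + 1.0093) / 15 = 0.64657
bias = 0.64657 − 0.6708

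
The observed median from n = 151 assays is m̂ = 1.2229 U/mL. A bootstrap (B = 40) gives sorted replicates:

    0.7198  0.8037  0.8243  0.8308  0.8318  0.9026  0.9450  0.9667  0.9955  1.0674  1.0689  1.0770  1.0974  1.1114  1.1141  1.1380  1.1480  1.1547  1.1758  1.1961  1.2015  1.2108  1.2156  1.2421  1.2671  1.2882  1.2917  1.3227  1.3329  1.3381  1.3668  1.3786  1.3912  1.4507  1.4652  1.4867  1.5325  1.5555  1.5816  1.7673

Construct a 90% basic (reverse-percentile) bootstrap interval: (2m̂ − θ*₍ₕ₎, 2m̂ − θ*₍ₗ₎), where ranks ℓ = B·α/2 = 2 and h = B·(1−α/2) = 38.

Percentile endpoints at ranks 2 and 38: θ*₍2₎ = 0.8037, θ*₍38₎ = 1.5555.
Basic interval reflects these around m̂:
  lower = 2 × 1.2229 − 1.5555 = 0.8903
  upper = 2 × 1.2229 − 0.8037 = 1.6421

(0.8903, 1.6421)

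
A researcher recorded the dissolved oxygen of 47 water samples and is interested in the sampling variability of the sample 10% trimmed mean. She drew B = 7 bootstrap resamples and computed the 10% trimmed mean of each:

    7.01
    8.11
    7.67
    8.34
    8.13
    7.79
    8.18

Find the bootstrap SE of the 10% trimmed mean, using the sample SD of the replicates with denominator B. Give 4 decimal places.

SE* = 0.4184

Bootstrap SE is the standard deviation of the 7 replicate 10% trimmed means.
Mean of replicates: (7.01 + 8.11 + 7.67 + 8.34 + 8.13 + 7.79 + 8.18) / 7 = 55.23000 / 7 = 7.89000
Sum of squared deviations: (−0.88000)² + (+0.22000)² + (−0.22000)² + (+0.45000)² + (+0.24000)² + (−0.10000)² + (+0.29000)² = 1.22540
Variance = 1.22540 / 7 = 0.17506
SE* = √0.17506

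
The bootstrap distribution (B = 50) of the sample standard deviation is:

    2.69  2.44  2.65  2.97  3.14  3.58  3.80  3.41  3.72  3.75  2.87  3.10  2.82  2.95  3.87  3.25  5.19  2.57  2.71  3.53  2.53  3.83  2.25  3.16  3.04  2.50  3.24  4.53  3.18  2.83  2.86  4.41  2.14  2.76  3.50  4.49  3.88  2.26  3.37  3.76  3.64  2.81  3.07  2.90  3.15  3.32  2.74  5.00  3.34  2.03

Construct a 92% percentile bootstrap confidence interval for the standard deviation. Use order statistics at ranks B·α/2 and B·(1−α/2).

Sorted replicates: 2.03, 2.14, 2.25, 2.26, 2.44, 2.50, 2.53, 2.57, 2.65, 2.69, 2.71, 2.74, 2.76, 2.81, 2.82, 2.83, 2.86, 2.87, 2.90, 2.95, 2.97, 3.04, 3.07, 3.10, 3.14, 3.15, 3.16, 3.18, 3.24, 3.25, 3.32, 3.34, 3.37, 3.41, 3.50, 3.53, 3.58, 3.64, 3.72, 3.75, 3.76, 3.80, 3.83, 3.87, 3.88, 4.41, 4.49, 4.53, 5.00, 5.19
α = 0.08; lower rank = 50 × 0.040 = 2; upper rank = 50 × 0.960 = 48.
The 2nd smallest replicate is 2.14; the 48th is 4.53.

(2.14, 4.53)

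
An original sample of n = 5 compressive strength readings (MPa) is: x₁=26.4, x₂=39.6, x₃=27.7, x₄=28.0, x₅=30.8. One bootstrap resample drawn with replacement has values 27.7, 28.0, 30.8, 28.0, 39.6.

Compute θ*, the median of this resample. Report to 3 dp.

θ* = 28.000

Sorted: 27.7, 28.0, 28.0, 30.8, 39.6
Median = middle value = 28.000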